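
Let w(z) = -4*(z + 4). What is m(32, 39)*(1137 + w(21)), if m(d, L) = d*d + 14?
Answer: 1076406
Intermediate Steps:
m(d, L) = 14 + d² (m(d, L) = d² + 14 = 14 + d²)
w(z) = -16 - 4*z (w(z) = -4*(4 + z) = -16 - 4*z)
m(32, 39)*(1137 + w(21)) = (14 + 32²)*(1137 + (-16 - 4*21)) = (14 + 1024)*(1137 + (-16 - 84)) = 1038*(1137 - 100) = 1038*1037 = 1076406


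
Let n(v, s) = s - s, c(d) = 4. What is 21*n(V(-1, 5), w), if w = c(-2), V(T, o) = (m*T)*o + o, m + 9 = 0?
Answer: 0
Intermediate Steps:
m = -9 (m = -9 + 0 = -9)
V(T, o) = o - 9*T*o (V(T, o) = (-9*T)*o + o = -9*T*o + o = o - 9*T*o)
w = 4
n(v, s) = 0
21*n(V(-1, 5), w) = 21*0 = 0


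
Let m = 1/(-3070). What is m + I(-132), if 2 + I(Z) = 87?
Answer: 260949/3070 ≈ 85.000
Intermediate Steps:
m = -1/3070 ≈ -0.00032573
I(Z) = 85 (I(Z) = -2 + 87 = 85)
m + I(-132) = -1/3070 + 85 = 260949/3070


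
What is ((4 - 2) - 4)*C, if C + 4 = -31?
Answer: 70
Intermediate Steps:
C = -35 (C = -4 - 31 = -35)
((4 - 2) - 4)*C = ((4 - 2) - 4)*(-35) = (2 - 4)*(-35) = -2*(-35) = 70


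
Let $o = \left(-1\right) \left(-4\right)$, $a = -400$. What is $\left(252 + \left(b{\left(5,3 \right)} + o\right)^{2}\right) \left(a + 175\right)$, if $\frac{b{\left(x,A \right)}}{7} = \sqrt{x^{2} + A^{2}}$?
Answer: $-435150 - 12600 \sqrt{34} \approx -5.0862 \cdot 10^{5}$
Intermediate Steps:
$o = 4$
$b{\left(x,A \right)} = 7 \sqrt{A^{2} + x^{2}}$ ($b{\left(x,A \right)} = 7 \sqrt{x^{2} + A^{2}} = 7 \sqrt{A^{2} + x^{2}}$)
$\left(252 + \left(b{\left(5,3 \right)} + o\right)^{2}\right) \left(a + 175\right) = \left(252 + \left(7 \sqrt{3^{2} + 5^{2}} + 4\right)^{2}\right) \left(-400 + 175\right) = \left(252 + \left(7 \sqrt{9 + 25} + 4\right)^{2}\right) \left(-225\right) = \left(252 + \left(7 \sqrt{34} + 4\right)^{2}\right) \left(-225\right) = \left(252 + \left(4 + 7 \sqrt{34}\right)^{2}\right) \left(-225\right) = -56700 - 225 \left(4 + 7 \sqrt{34}\right)^{2}$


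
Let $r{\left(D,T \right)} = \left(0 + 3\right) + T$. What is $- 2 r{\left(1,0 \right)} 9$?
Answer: $-54$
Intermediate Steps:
$r{\left(D,T \right)} = 3 + T$
$- 2 r{\left(1,0 \right)} 9 = - 2 \left(3 + 0\right) 9 = \left(-2\right) 3 \cdot 9 = \left(-6\right) 9 = -54$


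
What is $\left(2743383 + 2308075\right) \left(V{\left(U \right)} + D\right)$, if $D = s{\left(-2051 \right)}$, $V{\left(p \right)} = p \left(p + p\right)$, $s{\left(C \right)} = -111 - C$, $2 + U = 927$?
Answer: $8654107331020$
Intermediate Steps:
$U = 925$ ($U = -2 + 927 = 925$)
$V{\left(p \right)} = 2 p^{2}$ ($V{\left(p \right)} = p 2 p = 2 p^{2}$)
$D = 1940$ ($D = -111 - -2051 = -111 + 2051 = 1940$)
$\left(2743383 + 2308075\right) \left(V{\left(U \right)} + D\right) = \left(2743383 + 2308075\right) \left(2 \cdot 925^{2} + 1940\right) = 5051458 \left(2 \cdot 855625 + 1940\right) = 5051458 \left(1711250 + 1940\right) = 5051458 \cdot 1713190 = 8654107331020$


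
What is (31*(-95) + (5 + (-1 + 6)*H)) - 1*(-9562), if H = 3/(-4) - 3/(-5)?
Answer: 26485/4 ≈ 6621.3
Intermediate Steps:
H = -3/20 (H = 3*(-¼) - 3*(-⅕) = -¾ + ⅗ = -3/20 ≈ -0.15000)
(31*(-95) + (5 + (-1 + 6)*H)) - 1*(-9562) = (31*(-95) + (5 + (-1 + 6)*(-3/20))) - 1*(-9562) = (-2945 + (5 + 5*(-3/20))) + 9562 = (-2945 + (5 - ¾)) + 9562 = (-2945 + 17/4) + 9562 = -11763/4 + 9562 = 26485/4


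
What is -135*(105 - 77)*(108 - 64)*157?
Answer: -26112240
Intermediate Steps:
-135*(105 - 77)*(108 - 64)*157 = -3780*44*157 = -135*1232*157 = -166320*157 = -26112240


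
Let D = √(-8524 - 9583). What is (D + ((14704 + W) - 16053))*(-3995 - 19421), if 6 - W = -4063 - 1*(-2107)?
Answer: -14354008 - 23416*I*√18107 ≈ -1.4354e+7 - 3.1509e+6*I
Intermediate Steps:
W = 1962 (W = 6 - (-4063 - 1*(-2107)) = 6 - (-4063 + 2107) = 6 - 1*(-1956) = 6 + 1956 = 1962)
D = I*√18107 (D = √(-18107) = I*√18107 ≈ 134.56*I)
(D + ((14704 + W) - 16053))*(-3995 - 19421) = (I*√18107 + ((14704 + 1962) - 16053))*(-3995 - 19421) = (I*√18107 + (16666 - 16053))*(-23416) = (I*√18107 + 613)*(-23416) = (613 + I*√18107)*(-23416) = -14354008 - 23416*I*√18107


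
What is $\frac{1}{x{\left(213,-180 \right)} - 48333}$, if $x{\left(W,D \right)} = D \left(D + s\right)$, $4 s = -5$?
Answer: $- \frac{1}{15708} \approx -6.3662 \cdot 10^{-5}$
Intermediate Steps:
$s = - \frac{5}{4}$ ($s = \frac{1}{4} \left(-5\right) = - \frac{5}{4} \approx -1.25$)
$x{\left(W,D \right)} = D \left(- \frac{5}{4} + D\right)$ ($x{\left(W,D \right)} = D \left(D - \frac{5}{4}\right) = D \left(- \frac{5}{4} + D\right)$)
$\frac{1}{x{\left(213,-180 \right)} - 48333} = \frac{1}{\frac{1}{4} \left(-180\right) \left(-5 + 4 \left(-180\right)\right) - 48333} = \frac{1}{\frac{1}{4} \left(-180\right) \left(-5 - 720\right) - 48333} = \frac{1}{\frac{1}{4} \left(-180\right) \left(-725\right) - 48333} = \frac{1}{32625 - 48333} = \frac{1}{-15708} = - \frac{1}{15708}$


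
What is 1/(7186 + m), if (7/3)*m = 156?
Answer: 7/50770 ≈ 0.00013788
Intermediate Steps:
m = 468/7 (m = (3/7)*156 = 468/7 ≈ 66.857)
1/(7186 + m) = 1/(7186 + 468/7) = 1/(50770/7) = 7/50770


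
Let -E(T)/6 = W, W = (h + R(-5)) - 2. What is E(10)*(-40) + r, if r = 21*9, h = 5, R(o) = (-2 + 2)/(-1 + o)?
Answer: 909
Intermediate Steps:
R(o) = 0 (R(o) = 0/(-1 + o) = 0)
W = 3 (W = (5 + 0) - 2 = 5 - 2 = 3)
E(T) = -18 (E(T) = -6*3 = -18)
r = 189
E(10)*(-40) + r = -18*(-40) + 189 = 720 + 189 = 909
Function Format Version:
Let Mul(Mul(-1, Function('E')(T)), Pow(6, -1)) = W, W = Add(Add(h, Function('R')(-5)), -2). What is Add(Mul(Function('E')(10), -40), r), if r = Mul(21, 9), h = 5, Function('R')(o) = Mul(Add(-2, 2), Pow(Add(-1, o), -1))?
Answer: 909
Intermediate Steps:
Function('R')(o) = 0 (Function('R')(o) = Mul(0, Pow(Add(-1, o), -1)) = 0)
W = 3 (W = Add(Add(5, 0), -2) = Add(5, -2) = 3)
Function('E')(T) = -18 (Function('E')(T) = Mul(-6, 3) = -18)
r = 189
Add(Mul(Function('E')(10), -40), r) = Add(Mul(-18, -40), 189) = Add(720, 189) = 909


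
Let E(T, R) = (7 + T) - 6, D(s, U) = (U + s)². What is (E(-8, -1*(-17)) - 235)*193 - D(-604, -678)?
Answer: -1690230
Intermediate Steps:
E(T, R) = 1 + T
(E(-8, -1*(-17)) - 235)*193 - D(-604, -678) = ((1 - 8) - 235)*193 - (-678 - 604)² = (-7 - 235)*193 - 1*(-1282)² = -242*193 - 1*1643524 = -46706 - 1643524 = -1690230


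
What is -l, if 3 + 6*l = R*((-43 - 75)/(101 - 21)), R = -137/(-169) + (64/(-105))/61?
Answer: 181026871/259786800 ≈ 0.69683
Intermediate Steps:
R = 866669/1082445 (R = -137*(-1/169) + (64*(-1/105))*(1/61) = 137/169 - 64/105*1/61 = 137/169 - 64/6405 = 866669/1082445 ≈ 0.80066)
l = -181026871/259786800 (l = -½ + (866669*((-43 - 75)/(101 - 21))/1082445)/6 = -½ + (866669*(-118/80)/1082445)/6 = -½ + (866669*(-118*1/80)/1082445)/6 = -½ + ((866669/1082445)*(-59/40))/6 = -½ + (⅙)*(-51133471/43297800) = -½ - 51133471/259786800 = -181026871/259786800 ≈ -0.69683)
-l = -1*(-181026871/259786800) = 181026871/259786800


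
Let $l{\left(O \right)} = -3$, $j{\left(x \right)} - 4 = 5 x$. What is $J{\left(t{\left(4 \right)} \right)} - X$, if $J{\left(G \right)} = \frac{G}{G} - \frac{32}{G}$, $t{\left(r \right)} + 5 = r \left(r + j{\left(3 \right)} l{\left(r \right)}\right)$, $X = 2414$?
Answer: $- \frac{523589}{217} \approx -2412.9$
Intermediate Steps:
$j{\left(x \right)} = 4 + 5 x$
$t{\left(r \right)} = -5 + r \left(-57 + r\right)$ ($t{\left(r \right)} = -5 + r \left(r + \left(4 + 5 \cdot 3\right) \left(-3\right)\right) = -5 + r \left(r + \left(4 + 15\right) \left(-3\right)\right) = -5 + r \left(r + 19 \left(-3\right)\right) = -5 + r \left(r - 57\right) = -5 + r \left(-57 + r\right)$)
$J{\left(G \right)} = 1 - \frac{32}{G}$
$J{\left(t{\left(4 \right)} \right)} - X = \frac{-32 - \left(233 - 16\right)}{-5 + 4^{2} - 228} - 2414 = \frac{-32 - 217}{-5 + 16 - 228} - 2414 = \frac{-32 - 217}{-217} - 2414 = \left(- \frac{1}{217}\right) \left(-249\right) - 2414 = \frac{249}{217} - 2414 = - \frac{523589}{217}$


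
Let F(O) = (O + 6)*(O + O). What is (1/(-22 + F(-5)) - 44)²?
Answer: 1985281/1024 ≈ 1938.8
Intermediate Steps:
F(O) = 2*O*(6 + O) (F(O) = (6 + O)*(2*O) = 2*O*(6 + O))
(1/(-22 + F(-5)) - 44)² = (1/(-22 + 2*(-5)*(6 - 5)) - 44)² = (1/(-22 + 2*(-5)*1) - 44)² = (1/(-22 - 10) - 44)² = (1/(-32) - 44)² = (-1/32 - 44)² = (-1409/32)² = 1985281/1024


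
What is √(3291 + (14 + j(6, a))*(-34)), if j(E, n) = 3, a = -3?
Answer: √2713 ≈ 52.086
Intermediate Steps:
√(3291 + (14 + j(6, a))*(-34)) = √(3291 + (14 + 3)*(-34)) = √(3291 + 17*(-34)) = √(3291 - 578) = √2713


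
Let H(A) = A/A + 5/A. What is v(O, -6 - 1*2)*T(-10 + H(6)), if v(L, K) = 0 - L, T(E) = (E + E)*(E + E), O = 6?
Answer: -4802/3 ≈ -1600.7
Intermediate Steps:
H(A) = 1 + 5/A
T(E) = 4*E² (T(E) = (2*E)*(2*E) = 4*E²)
v(L, K) = -L
v(O, -6 - 1*2)*T(-10 + H(6)) = (-1*6)*(4*(-10 + (5 + 6)/6)²) = -24*(-10 + (⅙)*11)² = -24*(-10 + 11/6)² = -24*(-49/6)² = -24*2401/36 = -6*2401/9 = -4802/3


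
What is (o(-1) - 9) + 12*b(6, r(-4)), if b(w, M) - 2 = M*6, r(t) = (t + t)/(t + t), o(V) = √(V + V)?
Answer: 87 + I*√2 ≈ 87.0 + 1.4142*I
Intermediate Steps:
o(V) = √2*√V (o(V) = √(2*V) = √2*√V)
r(t) = 1 (r(t) = (2*t)/((2*t)) = (2*t)*(1/(2*t)) = 1)
b(w, M) = 2 + 6*M (b(w, M) = 2 + M*6 = 2 + 6*M)
(o(-1) - 9) + 12*b(6, r(-4)) = (√2*√(-1) - 9) + 12*(2 + 6*1) = (√2*I - 9) + 12*(2 + 6) = (I*√2 - 9) + 12*8 = (-9 + I*√2) + 96 = 87 + I*√2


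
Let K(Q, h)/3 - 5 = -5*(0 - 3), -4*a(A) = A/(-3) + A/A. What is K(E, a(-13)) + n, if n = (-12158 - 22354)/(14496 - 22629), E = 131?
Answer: 174164/2711 ≈ 64.243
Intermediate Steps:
a(A) = -¼ + A/12 (a(A) = -(A/(-3) + A/A)/4 = -(A*(-⅓) + 1)/4 = -(-A/3 + 1)/4 = -(1 - A/3)/4 = -¼ + A/12)
n = 11504/2711 (n = -34512/(-8133) = -34512*(-1/8133) = 11504/2711 ≈ 4.2435)
K(Q, h) = 60 (K(Q, h) = 15 + 3*(-5*(0 - 3)) = 15 + 3*(-5*(-3)) = 15 + 3*15 = 15 + 45 = 60)
K(E, a(-13)) + n = 60 + 11504/2711 = 174164/2711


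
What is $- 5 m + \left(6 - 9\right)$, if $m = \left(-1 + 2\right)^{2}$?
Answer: $-8$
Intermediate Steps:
$m = 1$ ($m = 1^{2} = 1$)
$- 5 m + \left(6 - 9\right) = \left(-5\right) 1 + \left(6 - 9\right) = -5 + \left(6 - 9\right) = -5 - 3 = -8$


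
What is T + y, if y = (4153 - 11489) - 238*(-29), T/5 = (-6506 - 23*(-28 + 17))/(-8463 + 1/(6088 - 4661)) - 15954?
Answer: -193711006329/2415340 ≈ -80200.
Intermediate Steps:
T = -192662748769/2415340 (T = 5*((-6506 - 23*(-28 + 17))/(-8463 + 1/(6088 - 4661)) - 15954) = 5*((-6506 - 23*(-11))/(-8463 + 1/1427) - 15954) = 5*((-6506 + 253)/(-8463 + 1/1427) - 15954) = 5*(-6253/(-12076700/1427) - 15954) = 5*(-6253*(-1427/12076700) - 15954) = 5*(8923031/12076700 - 15954) = 5*(-192662748769/12076700) = -192662748769/2415340 ≈ -79766.)
y = -434 (y = -7336 + 6902 = -434)
T + y = -192662748769/2415340 - 434 = -193711006329/2415340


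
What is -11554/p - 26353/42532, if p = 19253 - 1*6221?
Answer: -52177939/34642314 ≈ -1.5062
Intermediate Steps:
p = 13032 (p = 19253 - 6221 = 13032)
-11554/p - 26353/42532 = -11554/13032 - 26353/42532 = -11554*1/13032 - 26353*1/42532 = -5777/6516 - 26353/42532 = -52177939/34642314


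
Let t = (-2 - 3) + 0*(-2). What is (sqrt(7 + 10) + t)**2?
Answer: (5 - sqrt(17))**2 ≈ 0.76894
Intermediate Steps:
t = -5 (t = -5 + 0 = -5)
(sqrt(7 + 10) + t)**2 = (sqrt(7 + 10) - 5)**2 = (sqrt(17) - 5)**2 = (-5 + sqrt(17))**2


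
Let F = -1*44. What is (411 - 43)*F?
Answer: -16192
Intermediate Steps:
F = -44
(411 - 43)*F = (411 - 43)*(-44) = 368*(-44) = -16192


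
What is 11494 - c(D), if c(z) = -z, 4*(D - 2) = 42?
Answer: 23013/2 ≈ 11507.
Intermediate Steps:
D = 25/2 (D = 2 + (1/4)*42 = 2 + 21/2 = 25/2 ≈ 12.500)
11494 - c(D) = 11494 - (-1)*25/2 = 11494 - 1*(-25/2) = 11494 + 25/2 = 23013/2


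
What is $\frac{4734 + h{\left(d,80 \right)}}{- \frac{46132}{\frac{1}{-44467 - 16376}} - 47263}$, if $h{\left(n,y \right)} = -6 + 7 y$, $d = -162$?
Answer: $\frac{5288}{2806762013} \approx 1.884 \cdot 10^{-6}$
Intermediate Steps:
$\frac{4734 + h{\left(d,80 \right)}}{- \frac{46132}{\frac{1}{-44467 - 16376}} - 47263} = \frac{4734 + \left(-6 + 7 \cdot 80\right)}{- \frac{46132}{\frac{1}{-44467 - 16376}} - 47263} = \frac{4734 + \left(-6 + 560\right)}{- \frac{46132}{\frac{1}{-60843}} - 47263} = \frac{4734 + 554}{- \frac{46132}{- \frac{1}{60843}} - 47263} = \frac{5288}{\left(-46132\right) \left(-60843\right) - 47263} = \frac{5288}{2806809276 - 47263} = \frac{5288}{2806762013}$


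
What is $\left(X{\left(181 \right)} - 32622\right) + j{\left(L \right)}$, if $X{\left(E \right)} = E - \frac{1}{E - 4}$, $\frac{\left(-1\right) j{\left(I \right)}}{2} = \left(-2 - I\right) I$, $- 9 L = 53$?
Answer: $- \frac{154816676}{4779} \approx -32395.0$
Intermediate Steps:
$L = - \frac{53}{9}$ ($L = \left(- \frac{1}{9}\right) 53 = - \frac{53}{9} \approx -5.8889$)
$j{\left(I \right)} = - 2 I \left(-2 - I\right)$ ($j{\left(I \right)} = - 2 \left(-2 - I\right) I = - 2 I \left(-2 - I\right)$)
$X{\left(E \right)} = E - \frac{1}{-4 + E}$
$\left(X{\left(181 \right)} - 32622\right) + j{\left(L \right)} = \left(\frac{-1 + 181^{2} - 724}{-4 + 181} - 32622\right) + 2 \left(- \frac{53}{9}\right) \left(2 - \frac{53}{9}\right) = \left(\frac{-1 + 32761 - 724}{177} - 32622\right) + 2 \left(- \frac{53}{9}\right) \left(- \frac{35}{9}\right) = \left(\frac{1}{177} \cdot 32036 - 32622\right) + \frac{3710}{81} = \left(\frac{32036}{177} - 32622\right) + \frac{3710}{81} = - \frac{5742058}{177} + \frac{3710}{81} = - \frac{154816676}{4779}$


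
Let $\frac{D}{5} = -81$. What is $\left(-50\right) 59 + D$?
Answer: $-3355$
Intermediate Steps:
$D = -405$ ($D = 5 \left(-81\right) = -405$)
$\left(-50\right) 59 + D = \left(-50\right) 59 - 405 = -2950 - 405 = -3355$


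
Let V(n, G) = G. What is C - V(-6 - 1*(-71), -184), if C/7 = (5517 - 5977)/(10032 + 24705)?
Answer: 6388388/34737 ≈ 183.91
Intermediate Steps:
C = -3220/34737 (C = 7*((5517 - 5977)/(10032 + 24705)) = 7*(-460/34737) = -3220/34737 ≈ -0.092697)
C - V(-6 - 1*(-71), -184) = -3220/34737 - 1*(-184) = -3220/34737 + 184 = 6388388/34737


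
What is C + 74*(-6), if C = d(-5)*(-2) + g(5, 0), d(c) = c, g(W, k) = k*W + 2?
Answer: -432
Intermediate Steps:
g(W, k) = 2 + W*k (g(W, k) = W*k + 2 = 2 + W*k)
C = 12 (C = -5*(-2) + (2 + 5*0) = 10 + (2 + 0) = 10 + 2 = 12)
C + 74*(-6) = 12 + 74*(-6) = 12 - 444 = -432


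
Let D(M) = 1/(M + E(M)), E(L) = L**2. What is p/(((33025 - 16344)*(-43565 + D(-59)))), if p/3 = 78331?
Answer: -268048682/828931318383 ≈ -0.00032337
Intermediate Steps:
p = 234993 (p = 3*78331 = 234993)
D(M) = 1/(M + M**2)
p/(((33025 - 16344)*(-43565 + D(-59)))) = 234993/(((33025 - 16344)*(-43565 + 1/((-59)*(1 - 59))))) = 234993/((16681*(-43565 - 1/59/(-58)))) = 234993/((16681*(-43565 - 1/59*(-1/58)))) = 234993/((16681*(-43565 + 1/3422))) = 234993/((16681*(-149079429/3422))) = 234993/(-2486793955149/3422) = 234993*(-3422/2486793955149) = -268048682/828931318383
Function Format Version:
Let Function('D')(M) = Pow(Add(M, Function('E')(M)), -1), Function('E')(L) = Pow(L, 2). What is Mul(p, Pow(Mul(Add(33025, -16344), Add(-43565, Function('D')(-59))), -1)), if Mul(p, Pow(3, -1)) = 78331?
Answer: Rational(-268048682, 828931318383) ≈ -0.00032337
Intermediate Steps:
p = 234993 (p = Mul(3, 78331) = 234993)
Function('D')(M) = Pow(Add(M, Pow(M, 2)), -1)
Mul(p, Pow(Mul(Add(33025, -16344), Add(-43565, Function('D')(-59))), -1)) = Mul(234993, Pow(Mul(Add(33025, -16344), Add(-43565, Mul(Pow(-59, -1), Pow(Add(1, -59), -1)))), -1)) = Mul(234993, Pow(Mul(16681, Add(-43565, Mul(Rational(-1, 59), Pow(-58, -1)))), -1)) = Mul(234993, Pow(Mul(16681, Add(-43565, Mul(Rational(-1, 59), Rational(-1, 58)))), -1)) = Mul(234993, Pow(Mul(16681, Add(-43565, Rational(1, 3422))), -1)) = Mul(234993, Pow(Mul(16681, Rational(-149079429, 3422)), -1)) = Mul(234993, Pow(Rational(-2486793955149, 3422), -1)) = Mul(234993, Rational(-3422, 2486793955149)) = Rational(-268048682, 828931318383)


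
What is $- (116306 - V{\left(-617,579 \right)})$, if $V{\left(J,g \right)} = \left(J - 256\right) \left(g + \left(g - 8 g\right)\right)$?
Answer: $2916496$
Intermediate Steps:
$V{\left(J,g \right)} = - 6 g \left(-256 + J\right)$ ($V{\left(J,g \right)} = \left(-256 + J\right) \left(g - 7 g\right) = \left(-256 + J\right) \left(- 6 g\right) = - 6 g \left(-256 + J\right)$)
$- (116306 - V{\left(-617,579 \right)}) = - (116306 - 6 \cdot 579 \left(256 - -617\right)) = - (116306 - 6 \cdot 579 \left(256 + 617\right)) = - (116306 - 6 \cdot 579 \cdot 873) = - (116306 - 3032802) = \left(-1\right) \left(-2916496\right) = 2916496$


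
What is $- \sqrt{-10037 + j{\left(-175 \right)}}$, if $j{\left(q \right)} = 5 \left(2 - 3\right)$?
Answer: $- i \sqrt{10042} \approx - 100.21 i$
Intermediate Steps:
$j{\left(q \right)} = -5$ ($j{\left(q \right)} = 5 \left(-1\right) = -5$)
$- \sqrt{-10037 + j{\left(-175 \right)}} = - \sqrt{-10037 - 5} = - \sqrt{-10042} = - i \sqrt{10042}$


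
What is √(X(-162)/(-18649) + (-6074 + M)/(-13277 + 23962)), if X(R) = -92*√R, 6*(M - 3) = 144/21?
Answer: 3*√(-122805456787621195 + 9598171581628700*I*√2)/1394851955 ≈ 0.041591 + 0.75485*I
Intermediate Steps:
M = 29/7 (M = 3 + (144/21)/6 = 3 + (144*(1/21))/6 = 3 + (⅙)*(48/7) = 3 + 8/7 = 29/7 ≈ 4.1429)
√(X(-162)/(-18649) + (-6074 + M)/(-13277 + 23962)) = √(-828*I*√2/(-18649) + (-6074 + 29/7)/(-13277 + 23962)) = √(-828*I*√2*(-1/18649) - 42489/7/10685) = √(-828*I*√2*(-1/18649) - 42489/7*1/10685) = √(828*I*√2/18649 - 42489/74795) = √(-42489/74795 + 828*I*√2/18649)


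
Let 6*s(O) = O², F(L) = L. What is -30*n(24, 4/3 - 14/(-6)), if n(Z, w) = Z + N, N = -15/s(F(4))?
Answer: -2205/4 ≈ -551.25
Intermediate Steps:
s(O) = O²/6
N = -45/8 (N = -15/((⅙)*4²) = -15/((⅙)*16) = -15/8/3 = -15*3/8 = -45/8 ≈ -5.6250)
n(Z, w) = -45/8 + Z (n(Z, w) = Z - 45/8 = -45/8 + Z)
-30*n(24, 4/3 - 14/(-6)) = -30*(-45/8 + 24) = -30*147/8 = -2205/4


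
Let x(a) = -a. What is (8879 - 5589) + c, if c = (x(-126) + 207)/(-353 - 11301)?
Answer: 38341327/11654 ≈ 3290.0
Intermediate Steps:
c = -333/11654 (c = (-1*(-126) + 207)/(-353 - 11301) = (126 + 207)/(-11654) = 333*(-1/11654) = -333/11654 ≈ -0.028574)
(8879 - 5589) + c = (8879 - 5589) - 333/11654 = 3290 - 333/11654 = 38341327/11654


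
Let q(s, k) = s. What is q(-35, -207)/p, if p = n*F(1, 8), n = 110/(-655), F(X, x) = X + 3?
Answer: 4585/88 ≈ 52.102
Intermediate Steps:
F(X, x) = 3 + X
n = -22/131 (n = 110*(-1/655) = -22/131 ≈ -0.16794)
p = -88/131 (p = -22*(3 + 1)/131 = -22/131*4 = -88/131 ≈ -0.67176)
q(-35, -207)/p = -35/(-88/131) = -35*(-131/88) = 4585/88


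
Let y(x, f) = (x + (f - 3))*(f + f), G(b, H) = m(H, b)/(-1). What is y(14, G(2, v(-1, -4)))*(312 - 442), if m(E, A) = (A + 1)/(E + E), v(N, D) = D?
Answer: -17745/16 ≈ -1109.1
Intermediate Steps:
m(E, A) = (1 + A)/(2*E) (m(E, A) = (1 + A)/((2*E)) = (1 + A)*(1/(2*E)) = (1 + A)/(2*E))
G(b, H) = -(1 + b)/(2*H) (G(b, H) = ((1 + b)/(2*H))/(-1) = ((1 + b)/(2*H))*(-1) = -(1 + b)/(2*H))
y(x, f) = 2*f*(-3 + f + x) (y(x, f) = (x + (-3 + f))*(2*f) = (-3 + f + x)*(2*f) = 2*f*(-3 + f + x))
y(14, G(2, v(-1, -4)))*(312 - 442) = (2*((½)*(-1 - 1*2)/(-4))*(-3 + (½)*(-1 - 1*2)/(-4) + 14))*(312 - 442) = (2*((½)*(-¼)*(-1 - 2))*(-3 + (½)*(-¼)*(-1 - 2) + 14))*(-130) = (2*((½)*(-¼)*(-3))*(-3 + (½)*(-¼)*(-3) + 14))*(-130) = (2*(3/8)*(-3 + 3/8 + 14))*(-130) = (2*(3/8)*(91/8))*(-130) = (273/32)*(-130) = -17745/16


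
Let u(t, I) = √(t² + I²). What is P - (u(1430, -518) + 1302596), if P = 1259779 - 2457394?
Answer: -2500211 - 2*√578306 ≈ -2.5017e+6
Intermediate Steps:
u(t, I) = √(I² + t²)
P = -1197615
P - (u(1430, -518) + 1302596) = -1197615 - (√((-518)² + 1430²) + 1302596) = -1197615 - (√(268324 + 2044900) + 1302596) = -1197615 - (√2313224 + 1302596) = -1197615 - (2*√578306 + 1302596) = -1197615 - (1302596 + 2*√578306) = -1197615 + (-1302596 - 2*√578306) = -2500211 - 2*√578306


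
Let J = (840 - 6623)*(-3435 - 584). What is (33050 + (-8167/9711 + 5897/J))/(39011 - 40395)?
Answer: -3729628481642329/156185692342524 ≈ -23.879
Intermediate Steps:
J = 23241877 (J = -5783*(-4019) = 23241877)
(33050 + (-8167/9711 + 5897/J))/(39011 - 40395) = (33050 + (-8167/9711 + 5897/23241877))/(39011 - 40395) = (33050 + (-8167*1/9711 + 5897*(1/23241877)))/(-1384) = (33050 + (-8167/9711 + 5897/23241877))*(-1/1384) = (33050 - 189759143692/225701867547)*(-1/1384) = (7459256963284658/225701867547)*(-1/1384) = -3729628481642329/156185692342524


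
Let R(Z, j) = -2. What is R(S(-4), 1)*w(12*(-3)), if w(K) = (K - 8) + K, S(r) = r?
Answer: 160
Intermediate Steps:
w(K) = -8 + 2*K (w(K) = (-8 + K) + K = -8 + 2*K)
R(S(-4), 1)*w(12*(-3)) = -2*(-8 + 2*(12*(-3))) = -2*(-8 + 2*(-36)) = -2*(-8 - 72) = -2*(-80) = 160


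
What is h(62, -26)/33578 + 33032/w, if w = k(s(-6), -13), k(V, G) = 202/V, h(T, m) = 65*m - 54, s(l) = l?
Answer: -1663810816/1695689 ≈ -981.20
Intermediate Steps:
h(T, m) = -54 + 65*m
w = -101/3 (w = 202/(-6) = 202*(-⅙) = -101/3 ≈ -33.667)
h(62, -26)/33578 + 33032/w = (-54 + 65*(-26))/33578 + 33032/(-101/3) = (-54 - 1690)*(1/33578) + 33032*(-3/101) = -1744*1/33578 - 99096/101 = -872/16789 - 99096/101 = -1663810816/1695689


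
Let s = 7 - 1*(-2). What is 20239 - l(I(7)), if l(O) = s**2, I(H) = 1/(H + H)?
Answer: 20158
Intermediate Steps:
I(H) = 1/(2*H)
s = 9 (s = 7 + 2 = 9)
l(O) = 81 (l(O) = 9**2 = 81)
20239 - l(I(7)) = 20239 - 1*81 = 20239 - 81 = 20158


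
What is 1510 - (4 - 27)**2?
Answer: 981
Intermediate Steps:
1510 - (4 - 27)**2 = 1510 - 1*(-23)**2 = 1510 - 1*529 = 1510 - 529 = 981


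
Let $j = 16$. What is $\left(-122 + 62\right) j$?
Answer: $-960$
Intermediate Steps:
$\left(-122 + 62\right) j = \left(-122 + 62\right) 16 = \left(-60\right) 16 = -960$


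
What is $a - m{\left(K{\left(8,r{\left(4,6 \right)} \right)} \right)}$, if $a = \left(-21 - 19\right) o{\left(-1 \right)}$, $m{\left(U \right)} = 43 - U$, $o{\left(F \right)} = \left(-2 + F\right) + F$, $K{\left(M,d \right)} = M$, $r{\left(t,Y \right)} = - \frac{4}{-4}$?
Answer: $125$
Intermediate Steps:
$r{\left(t,Y \right)} = 1$ ($r{\left(t,Y \right)} = \left(-4\right) \left(- \frac{1}{4}\right) = 1$)
$o{\left(F \right)} = -2 + 2 F$
$a = 160$ ($a = \left(-21 - 19\right) \left(-2 + 2 \left(-1\right)\right) = - 40 \left(-2 - 2\right) = \left(-40\right) \left(-4\right) = 160$)
$a - m{\left(K{\left(8,r{\left(4,6 \right)} \right)} \right)} = 160 - \left(43 - 8\right) = 160 - 35 = 125$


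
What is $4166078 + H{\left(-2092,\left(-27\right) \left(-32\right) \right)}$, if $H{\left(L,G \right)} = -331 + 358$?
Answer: $4166105$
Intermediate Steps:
$H{\left(L,G \right)} = 27$
$4166078 + H{\left(-2092,\left(-27\right) \left(-32\right) \right)} = 4166078 + 27 = 4166105$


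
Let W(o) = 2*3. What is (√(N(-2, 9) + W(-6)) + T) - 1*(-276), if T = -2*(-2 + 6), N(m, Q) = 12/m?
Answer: 268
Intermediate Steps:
W(o) = 6
T = -8 (T = -2*4 = -8)
(√(N(-2, 9) + W(-6)) + T) - 1*(-276) = (√(12/(-2) + 6) - 8) - 1*(-276) = (√(12*(-½) + 6) - 8) + 276 = (√(-6 + 6) - 8) + 276 = (√0 - 8) + 276 = (0 - 8) + 276 = -8 + 276 = 268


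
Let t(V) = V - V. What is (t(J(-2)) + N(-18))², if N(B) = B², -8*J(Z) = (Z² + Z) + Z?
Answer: 104976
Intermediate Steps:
J(Z) = -Z/4 - Z²/8 (J(Z) = -((Z² + Z) + Z)/8 = -((Z + Z²) + Z)/8 = -(Z² + 2*Z)/8 = -Z/4 - Z²/8)
t(V) = 0
(t(J(-2)) + N(-18))² = (0 + (-18)²)² = (0 + 324)² = 324² = 104976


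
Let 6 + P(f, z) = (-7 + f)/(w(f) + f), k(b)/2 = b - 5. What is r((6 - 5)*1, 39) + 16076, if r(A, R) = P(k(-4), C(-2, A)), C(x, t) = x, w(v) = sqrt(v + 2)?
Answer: 546425/34 + 5*I/17 ≈ 16071.0 + 0.29412*I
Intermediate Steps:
k(b) = -10 + 2*b (k(b) = 2*(b - 5) = 2*(-5 + b) = -10 + 2*b)
w(v) = sqrt(2 + v)
P(f, z) = -6 + (-7 + f)/(f + sqrt(2 + f)) (P(f, z) = -6 + (-7 + f)/(sqrt(2 + f) + f) = -6 + (-7 + f)/(f + sqrt(2 + f)))
r(A, R) = (-18 - 4*I)*(83 - 24*I)/340 (r(A, R) = (-7 - 6*sqrt(2 + (-10 + 2*(-4))) - 5*(-10 + 2*(-4)))/((-10 + 2*(-4)) + sqrt(2 + (-10 + 2*(-4)))) = (-7 - 6*sqrt(2 + (-10 - 8)) - 5*(-10 - 8))/((-10 - 8) + sqrt(2 + (-10 - 8))) = (-7 - 6*sqrt(2 - 18) - 5*(-18))/(-18 + sqrt(2 - 18)) = (-7 - 24*I + 90)/(-18 + sqrt(-16)) = (-7 - 24*I + 90)/(-18 + 4*I) = ((-18 - 4*I)/340)*(-7 - 24*I + 90) = ((-18 - 4*I)/340)*(83 - 24*I) = (-18 - 4*I)*(83 - 24*I)/340)
r((6 - 5)*1, 39) + 16076 = (-159/34 + 5*I/17) + 16076 = 546425/34 + 5*I/17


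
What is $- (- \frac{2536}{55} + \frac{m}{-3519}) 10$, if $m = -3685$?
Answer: $\frac{17443018}{38709} \approx 450.62$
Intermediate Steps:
$- (- \frac{2536}{55} + \frac{m}{-3519}) 10 = - (- \frac{2536}{55} - \frac{3685}{-3519}) 10 = - (\left(-2536\right) \frac{1}{55} - - \frac{3685}{3519}) 10 = - (- \frac{2536}{55} + \frac{3685}{3519}) 10 = \left(-1\right) \left(- \frac{8721509}{193545}\right) 10 = \frac{8721509}{193545} \cdot 10 = \frac{17443018}{38709}$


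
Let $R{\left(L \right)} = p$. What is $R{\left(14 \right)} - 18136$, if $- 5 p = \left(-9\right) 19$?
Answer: $- \frac{90509}{5} \approx -18102.0$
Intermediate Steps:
$p = \frac{171}{5}$ ($p = - \frac{\left(-9\right) 19}{5} = \left(- \frac{1}{5}\right) \left(-171\right) = \frac{171}{5} \approx 34.2$)
$R{\left(L \right)} = \frac{171}{5}$
$R{\left(14 \right)} - 18136 = \frac{171}{5} - 18136 = - \frac{90509}{5}$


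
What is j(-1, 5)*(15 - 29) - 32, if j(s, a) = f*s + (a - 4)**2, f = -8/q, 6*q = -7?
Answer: 50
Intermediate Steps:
q = -7/6 (q = (1/6)*(-7) = -7/6 ≈ -1.1667)
f = 48/7 (f = -8/(-7/6) = -8*(-6/7) = 48/7 ≈ 6.8571)
j(s, a) = (-4 + a)**2 + 48*s/7 (j(s, a) = 48*s/7 + (a - 4)**2 = 48*s/7 + (-4 + a)**2 = (-4 + a)**2 + 48*s/7)
j(-1, 5)*(15 - 29) - 32 = ((-4 + 5)**2 + (48/7)*(-1))*(15 - 29) - 32 = (1**2 - 48/7)*(-14) - 32 = (1 - 48/7)*(-14) - 32 = -41/7*(-14) - 32 = 82 - 32 = 50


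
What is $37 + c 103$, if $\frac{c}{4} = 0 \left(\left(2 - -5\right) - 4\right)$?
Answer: $37$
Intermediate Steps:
$c = 0$ ($c = 4 \cdot 0 \left(\left(2 - -5\right) - 4\right) = 4 \cdot 0 \left(\left(2 + 5\right) - 4\right) = 4 \cdot 0 \left(7 - 4\right) = 4 \cdot 0 \cdot 3 = 4 \cdot 0 = 0$)
$37 + c 103 = 37 + 0 \cdot 103 = 37 + 0 = 37$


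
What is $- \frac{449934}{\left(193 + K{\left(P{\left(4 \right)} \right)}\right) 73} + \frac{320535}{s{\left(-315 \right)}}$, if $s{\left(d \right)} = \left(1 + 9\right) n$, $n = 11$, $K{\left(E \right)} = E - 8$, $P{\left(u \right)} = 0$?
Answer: $\frac{855866487}{297110} \approx 2880.6$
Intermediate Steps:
$K{\left(E \right)} = -8 + E$ ($K{\left(E \right)} = E - 8 = -8 + E$)
$s{\left(d \right)} = 110$ ($s{\left(d \right)} = \left(1 + 9\right) 11 = 10 \cdot 11 = 110$)
$- \frac{449934}{\left(193 + K{\left(P{\left(4 \right)} \right)}\right) 73} + \frac{320535}{s{\left(-315 \right)}} = - \frac{449934}{\left(193 + \left(-8 + 0\right)\right) 73} + \frac{320535}{110} = - \frac{449934}{\left(193 - 8\right) 73} + 320535 \cdot \frac{1}{110} = - \frac{449934}{185 \cdot 73} + \frac{64107}{22} = - \frac{449934}{13505} + \frac{64107}{22} = \frac{855866487}{297110}$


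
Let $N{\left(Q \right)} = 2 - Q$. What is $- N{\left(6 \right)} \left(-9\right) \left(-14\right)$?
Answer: $504$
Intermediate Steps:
$- N{\left(6 \right)} \left(-9\right) \left(-14\right) = - \left(2 - 6\right) \left(-9\right) \left(-14\right) = - \left(-4\right) \left(-9\right) \left(-14\right) = - 36 \left(-14\right) = \left(-1\right) \left(-504\right) = 504$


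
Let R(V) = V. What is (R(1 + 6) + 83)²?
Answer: 8100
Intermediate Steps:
(R(1 + 6) + 83)² = ((1 + 6) + 83)² = (7 + 83)² = 90² = 8100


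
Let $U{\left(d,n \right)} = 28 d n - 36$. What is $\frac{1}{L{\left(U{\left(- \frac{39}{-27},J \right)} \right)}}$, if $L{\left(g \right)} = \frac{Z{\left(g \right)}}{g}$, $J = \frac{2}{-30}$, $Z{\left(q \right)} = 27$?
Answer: $- \frac{5224}{3645} \approx -1.4332$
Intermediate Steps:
$J = - \frac{1}{15}$ ($J = 2 \left(- \frac{1}{30}\right) = - \frac{1}{15} \approx -0.066667$)
$U{\left(d,n \right)} = -36 + 28 d n$ ($U{\left(d,n \right)} = 28 d n - 36 = -36 + 28 d n$)
$L{\left(g \right)} = \frac{27}{g}$
$\frac{1}{L{\left(U{\left(- \frac{39}{-27},J \right)} \right)}} = \frac{1}{27 \frac{1}{-36 + 28 \left(- \frac{39}{-27}\right) \left(- \frac{1}{15}\right)}} = \frac{1}{27 \frac{1}{-36 + 28 \left(\left(-39\right) \left(- \frac{1}{27}\right)\right) \left(- \frac{1}{15}\right)}} = \frac{1}{27 \frac{1}{-36 + 28 \cdot \frac{13}{9} \left(- \frac{1}{15}\right)}} = \frac{1}{27 \frac{1}{-36 - \frac{364}{135}}} = \frac{1}{27 \frac{1}{- \frac{5224}{135}}} = \frac{1}{27 \left(- \frac{135}{5224}\right)} = \frac{1}{- \frac{3645}{5224}} = - \frac{5224}{3645}$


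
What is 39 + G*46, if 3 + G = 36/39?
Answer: -735/13 ≈ -56.538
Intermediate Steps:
G = -27/13 (G = -3 + 36/39 = -3 + 36*(1/39) = -3 + 12/13 = -27/13 ≈ -2.0769)
39 + G*46 = 39 - 27/13*46 = 39 - 1242/13 = -735/13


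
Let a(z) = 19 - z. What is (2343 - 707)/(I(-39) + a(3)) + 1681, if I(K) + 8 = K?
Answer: 50475/31 ≈ 1628.2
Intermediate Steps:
I(K) = -8 + K
(2343 - 707)/(I(-39) + a(3)) + 1681 = (2343 - 707)/((-8 - 39) + (19 - 1*3)) + 1681 = 1636/(-47 + (19 - 3)) + 1681 = 1636/(-47 + 16) + 1681 = 1636/(-31) + 1681 = 1636*(-1/31) + 1681 = -1636/31 + 1681 = 50475/31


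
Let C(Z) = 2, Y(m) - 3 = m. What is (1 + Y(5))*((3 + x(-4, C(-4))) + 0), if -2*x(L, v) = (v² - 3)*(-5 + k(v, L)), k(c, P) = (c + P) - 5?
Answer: 81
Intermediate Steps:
Y(m) = 3 + m
k(c, P) = -5 + P + c (k(c, P) = (P + c) - 5 = -5 + P + c)
x(L, v) = -(-3 + v²)*(-10 + L + v)/2 (x(L, v) = -(v² - 3)*(-5 + (-5 + L + v))/2 = -(-3 + v²)*(-10 + L + v)/2)
(1 + Y(5))*((3 + x(-4, C(-4))) + 0) = (1 + (3 + 5))*((3 + (-15 + (3/2)*(-4) + (3/2)*2 + (5/2)*2² + (½)*2²*(5 - 1*(-4) - 1*2))) + 0) = (1 + 8)*((3 + (-15 - 6 + 3 + (5/2)*4 + (½)*4*(5 + 4 - 2))) + 0) = 9*((3 + (-15 - 6 + 3 + 10 + (½)*4*7)) + 0) = 9*((3 + (-15 - 6 + 3 + 10 + 14)) + 0) = 9*((3 + 6) + 0) = 9*(9 + 0) = 9*9 = 81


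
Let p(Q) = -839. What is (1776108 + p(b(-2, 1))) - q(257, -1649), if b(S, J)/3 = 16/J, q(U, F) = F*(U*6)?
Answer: 4318027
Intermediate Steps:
q(U, F) = 6*F*U (q(U, F) = F*(6*U) = 6*F*U)
b(S, J) = 48/J (b(S, J) = 3*(16/J) = 48/J)
(1776108 + p(b(-2, 1))) - q(257, -1649) = (1776108 - 839) - 6*(-1649)*257 = 1775269 - 1*(-2542758) = 1775269 + 2542758 = 4318027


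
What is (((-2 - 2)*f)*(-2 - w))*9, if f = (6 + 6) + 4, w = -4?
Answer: -1152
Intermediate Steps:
f = 16 (f = 12 + 4 = 16)
(((-2 - 2)*f)*(-2 - w))*9 = (((-2 - 2)*16)*(-2 - 1*(-4)))*9 = ((-4*16)*(-2 + 4))*9 = -64*2*9 = -128*9 = -1152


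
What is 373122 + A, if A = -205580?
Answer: 167542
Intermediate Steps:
373122 + A = 373122 - 205580 = 167542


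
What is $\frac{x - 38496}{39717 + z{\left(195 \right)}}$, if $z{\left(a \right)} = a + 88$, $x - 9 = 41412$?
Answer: $\frac{117}{1600} \approx 0.073125$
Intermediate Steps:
$x = 41421$ ($x = 9 + 41412 = 41421$)
$z{\left(a \right)} = 88 + a$
$\frac{x - 38496}{39717 + z{\left(195 \right)}} = \frac{41421 - 38496}{39717 + \left(88 + 195\right)} = \frac{2925}{39717 + 283} = \frac{2925}{40000} = 2925 \cdot \frac{1}{40000} = \frac{117}{1600}$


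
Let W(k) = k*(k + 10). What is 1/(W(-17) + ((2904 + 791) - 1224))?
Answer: 1/2590 ≈ 0.00038610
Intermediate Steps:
W(k) = k*(10 + k)
1/(W(-17) + ((2904 + 791) - 1224)) = 1/(-17*(10 - 17) + ((2904 + 791) - 1224)) = 1/(-17*(-7) + (3695 - 1224)) = 1/(119 + 2471) = 1/2590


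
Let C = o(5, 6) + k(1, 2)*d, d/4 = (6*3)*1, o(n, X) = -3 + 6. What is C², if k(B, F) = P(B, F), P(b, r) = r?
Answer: 21609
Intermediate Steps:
k(B, F) = F
o(n, X) = 3
d = 72 (d = 4*((6*3)*1) = 4*(18*1) = 4*18 = 72)
C = 147 (C = 3 + 2*72 = 3 + 144 = 147)
C² = 147² = 21609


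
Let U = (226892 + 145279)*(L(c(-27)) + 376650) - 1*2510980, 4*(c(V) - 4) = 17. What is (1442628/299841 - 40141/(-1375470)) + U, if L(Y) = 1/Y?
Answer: 211975872765877712995537/1512215100990 ≈ 1.4018e+11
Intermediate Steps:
c(V) = 33/4 (c(V) = 4 + (1/4)*17 = 4 + 17/4 = 33/4)
U = 1541933154098/11 (U = (226892 + 145279)*(1/(33/4) + 376650) - 1*2510980 = 372171*(4/33 + 376650) - 2510980 = 372171*(12429454/33) - 2510980 = 1541960774878/11 - 2510980 = 1541933154098/11 ≈ 1.4018e+11)
(1442628/299841 - 40141/(-1375470)) + U = (1442628/299841 - 40141/(-1375470)) + 1541933154098/11 = (1442628*(1/299841) - 40141*(-1/1375470)) + 1541933154098/11 = (480876/99947 + 40141/1375470) + 1541933154098/11 = 665442484247/137474100090 + 1541933154098/11 = 211975872765877712995537/1512215100990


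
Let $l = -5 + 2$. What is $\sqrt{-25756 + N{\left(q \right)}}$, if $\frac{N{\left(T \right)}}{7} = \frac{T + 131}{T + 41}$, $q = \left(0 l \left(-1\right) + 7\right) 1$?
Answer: $\frac{i \sqrt{411774}}{4} \approx 160.42 i$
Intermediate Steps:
$l = -3$
$q = 7$ ($q = \left(0 \left(-3\right) \left(-1\right) + 7\right) 1 = \left(0 \left(-1\right) + 7\right) 1 = \left(0 + 7\right) 1 = 7 \cdot 1 = 7$)
$N{\left(T \right)} = \frac{7 \left(131 + T\right)}{41 + T}$ ($N{\left(T \right)} = 7 \frac{T + 131}{T + 41} = 7 \frac{131 + T}{41 + T} = \frac{7 \left(131 + T\right)}{41 + T}$)
$\sqrt{-25756 + N{\left(q \right)}} = \sqrt{-25756 + \frac{7 \left(131 + 7\right)}{41 + 7}} = \sqrt{-25756 + 7 \cdot \frac{1}{48} \cdot 138} = \sqrt{-25756 + \frac{161}{8}} = \sqrt{- \frac{205887}{8}} = \frac{i \sqrt{411774}}{4}$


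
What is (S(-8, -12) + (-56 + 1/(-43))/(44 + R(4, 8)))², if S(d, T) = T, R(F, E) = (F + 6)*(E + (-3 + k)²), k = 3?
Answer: 4408030449/28430224 ≈ 155.05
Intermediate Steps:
R(F, E) = E*(6 + F) (R(F, E) = (F + 6)*(E + (-3 + 3)²) = (6 + F)*(E + 0²) = (6 + F)*(E + 0) = (6 + F)*E = E*(6 + F))
(S(-8, -12) + (-56 + 1/(-43))/(44 + R(4, 8)))² = (-12 + (-56 + 1/(-43))/(44 + 8*(6 + 4)))² = (-12 + (-56 - 1/43)/(44 + 8*10))² = (-12 - 2409/(43*(44 + 80)))² = (-12 - 2409/43/124)² = (-12 - 2409/43*1/124)² = (-12 - 2409/5332)² = (-66393/5332)² = 4408030449/28430224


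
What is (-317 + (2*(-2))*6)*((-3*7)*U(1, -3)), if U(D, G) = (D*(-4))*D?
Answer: -28644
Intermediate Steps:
U(D, G) = -4*D² (U(D, G) = (-4*D)*D = -4*D²)
(-317 + (2*(-2))*6)*((-3*7)*U(1, -3)) = (-317 + (2*(-2))*6)*((-3*7)*(-4*1²)) = (-317 - 4*6)*(-(-84)) = (-317 - 24)*(-21*(-4)) = -341*84 = -28644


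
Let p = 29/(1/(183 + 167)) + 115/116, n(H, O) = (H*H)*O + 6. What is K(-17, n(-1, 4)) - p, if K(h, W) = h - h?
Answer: -1177515/116 ≈ -10151.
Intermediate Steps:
n(H, O) = 6 + O*H² (n(H, O) = H²*O + 6 = O*H² + 6 = 6 + O*H²)
K(h, W) = 0
p = 1177515/116 (p = 29/(1/350) + 115*(1/116) = 29/(1/350) + 115/116 = 29*350 + 115/116 = 10150 + 115/116 = 1177515/116 ≈ 10151.)
K(-17, n(-1, 4)) - p = 0 - 1*1177515/116 = 0 - 1177515/116 = -1177515/116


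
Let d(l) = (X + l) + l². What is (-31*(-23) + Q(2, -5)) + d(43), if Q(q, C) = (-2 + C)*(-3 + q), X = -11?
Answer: 2601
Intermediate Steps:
Q(q, C) = (-3 + q)*(-2 + C)
d(l) = -11 + l + l² (d(l) = (-11 + l) + l² = -11 + l + l²)
(-31*(-23) + Q(2, -5)) + d(43) = (-31*(-23) + (6 - 3*(-5) - 2*2 - 5*2)) + (-11 + 43 + 43²) = (713 + (6 + 15 - 4 - 10)) + (-11 + 43 + 1849) = (713 + 7) + 1881 = 720 + 1881 = 2601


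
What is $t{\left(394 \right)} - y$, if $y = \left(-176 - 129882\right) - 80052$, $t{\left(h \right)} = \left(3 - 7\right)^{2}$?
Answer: $210126$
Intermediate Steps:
$t{\left(h \right)} = 16$ ($t{\left(h \right)} = \left(-4\right)^{2} = 16$)
$y = -210110$ ($y = -130058 - 80052 = -210110$)
$t{\left(394 \right)} - y = 16 - -210110 = 16 + 210110 = 210126$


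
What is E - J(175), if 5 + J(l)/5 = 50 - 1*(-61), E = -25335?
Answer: -25865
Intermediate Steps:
J(l) = 530 (J(l) = -25 + 5*(50 - 1*(-61)) = -25 + 5*(50 + 61) = -25 + 5*111 = -25 + 555 = 530)
E - J(175) = -25335 - 1*530 = -25335 - 530 = -25865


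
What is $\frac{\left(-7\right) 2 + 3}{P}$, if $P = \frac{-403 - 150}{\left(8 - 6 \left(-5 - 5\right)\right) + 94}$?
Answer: $\frac{1782}{553} \approx 3.2224$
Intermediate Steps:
$P = - \frac{553}{162}$ ($P = - \frac{553}{\left(8 - -60\right) + 94} = - \frac{553}{\left(8 + 60\right) + 94} = - \frac{553}{68 + 94} = - \frac{553}{162} \approx -3.4136$)
$\frac{\left(-7\right) 2 + 3}{P} = \frac{\left(-7\right) 2 + 3}{- \frac{553}{162}} = \left(-14 + 3\right) \left(- \frac{162}{553}\right) = \left(-11\right) \left(- \frac{162}{553}\right) = \frac{1782}{553}$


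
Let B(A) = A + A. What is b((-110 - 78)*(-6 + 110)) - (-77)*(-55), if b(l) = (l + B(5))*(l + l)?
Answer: 764166133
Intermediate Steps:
B(A) = 2*A
b(l) = 2*l*(10 + l) (b(l) = (l + 2*5)*(l + l) = (l + 10)*(2*l) = (10 + l)*(2*l) = 2*l*(10 + l))
b((-110 - 78)*(-6 + 110)) - (-77)*(-55) = 2*((-110 - 78)*(-6 + 110))*(10 + (-110 - 78)*(-6 + 110)) - (-77)*(-55) = 2*(-188*104)*(10 - 188*104) - 1*4235 = 2*(-19552)*(10 - 19552) - 4235 = 2*(-19552)*(-19542) - 4235 = 764170368 - 4235 = 764166133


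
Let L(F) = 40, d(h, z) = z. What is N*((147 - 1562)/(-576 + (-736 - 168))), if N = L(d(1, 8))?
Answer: 1415/37 ≈ 38.243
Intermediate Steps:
N = 40
N*((147 - 1562)/(-576 + (-736 - 168))) = 40*((147 - 1562)/(-576 + (-736 - 168))) = 40*(-1415/(-576 - 904)) = 40*(-1415/(-1480)) = 40*(-1415*(-1/1480)) = 40*(283/296) = 1415/37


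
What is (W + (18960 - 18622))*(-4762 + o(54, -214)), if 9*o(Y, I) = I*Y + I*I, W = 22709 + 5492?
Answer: -27327678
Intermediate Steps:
W = 28201
o(Y, I) = I²/9 + I*Y/9 (o(Y, I) = (I*Y + I*I)/9 = (I*Y + I²)/9 = (I² + I*Y)/9 = I²/9 + I*Y/9)
(W + (18960 - 18622))*(-4762 + o(54, -214)) = (28201 + (18960 - 18622))*(-4762 + (⅑)*(-214)*(-214 + 54)) = (28201 + 338)*(-4762 + (⅑)*(-214)*(-160)) = 28539*(-4762 + 34240/9) = 28539*(-8618/9) = -27327678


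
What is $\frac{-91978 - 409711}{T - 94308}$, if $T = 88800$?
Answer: $\frac{501689}{5508} \approx 91.084$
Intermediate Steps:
$\frac{-91978 - 409711}{T - 94308} = \frac{-91978 - 409711}{88800 - 94308} = - \frac{501689}{-5508} = \left(-501689\right) \left(- \frac{1}{5508}\right) = \frac{501689}{5508}$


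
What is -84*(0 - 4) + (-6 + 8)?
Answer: 338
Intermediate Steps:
-84*(0 - 4) + (-6 + 8) = -84*(-4) + 2 = -14*(-24) + 2 = 336 + 2 = 338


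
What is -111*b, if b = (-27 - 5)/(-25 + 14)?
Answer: -3552/11 ≈ -322.91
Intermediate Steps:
b = 32/11 (b = -32/(-11) = -32*(-1/11) = 32/11 ≈ 2.9091)
-111*b = -111*32/11 = -3552/11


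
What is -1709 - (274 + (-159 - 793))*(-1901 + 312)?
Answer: -1079051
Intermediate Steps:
-1709 - (274 + (-159 - 793))*(-1901 + 312) = -1709 - (274 - 952)*(-1589) = -1709 - (-678)*(-1589) = -1709 - 1*1077342 = -1709 - 1077342 = -1079051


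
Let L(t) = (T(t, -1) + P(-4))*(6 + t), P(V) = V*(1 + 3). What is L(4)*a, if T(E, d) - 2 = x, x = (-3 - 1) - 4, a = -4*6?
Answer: 5280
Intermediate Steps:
a = -24
P(V) = 4*V (P(V) = V*4 = 4*V)
x = -8 (x = -4 - 4 = -8)
T(E, d) = -6 (T(E, d) = 2 - 8 = -6)
L(t) = -132 - 22*t (L(t) = (-6 + 4*(-4))*(6 + t) = (-6 - 16)*(6 + t) = -22*(6 + t) = -132 - 22*t)
L(4)*a = (-132 - 22*4)*(-24) = (-132 - 88)*(-24) = -220*(-24) = 5280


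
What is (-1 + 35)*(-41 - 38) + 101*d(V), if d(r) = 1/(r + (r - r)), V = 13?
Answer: -34817/13 ≈ -2678.2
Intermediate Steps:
d(r) = 1/r (d(r) = 1/(r + 0) = 1/r)
(-1 + 35)*(-41 - 38) + 101*d(V) = (-1 + 35)*(-41 - 38) + 101/13 = 34*(-79) + 101*(1/13) = -2686 + 101/13 = -34817/13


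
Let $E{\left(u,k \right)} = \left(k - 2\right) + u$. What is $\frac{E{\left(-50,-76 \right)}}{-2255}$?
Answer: $\frac{128}{2255} \approx 0.056763$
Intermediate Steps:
$E{\left(u,k \right)} = -2 + k + u$ ($E{\left(u,k \right)} = \left(-2 + k\right) + u = -2 + k + u$)
$\frac{E{\left(-50,-76 \right)}}{-2255} = \frac{-2 - 76 - 50}{-2255} = \left(-128\right) \left(- \frac{1}{2255}\right) = \frac{128}{2255}$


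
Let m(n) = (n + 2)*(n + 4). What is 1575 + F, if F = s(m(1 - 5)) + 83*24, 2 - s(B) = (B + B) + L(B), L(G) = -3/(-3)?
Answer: 3568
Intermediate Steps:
L(G) = 1 (L(G) = -3*(-1/3) = 1)
m(n) = (2 + n)*(4 + n)
s(B) = 1 - 2*B (s(B) = 2 - ((B + B) + 1) = 2 - (2*B + 1) = 2 - (1 + 2*B) = 2 + (-1 - 2*B) = 1 - 2*B)
F = 1993 (F = (1 - 2*(8 + (1 - 5)**2 + 6*(1 - 5))) + 83*24 = (1 - 2*(8 + (-4)**2 + 6*(-4))) + 1992 = (1 - 2*(8 + 16 - 24)) + 1992 = (1 - 2*0) + 1992 = (1 + 0) + 1992 = 1 + 1992 = 1993)
1575 + F = 1575 + 1993 = 3568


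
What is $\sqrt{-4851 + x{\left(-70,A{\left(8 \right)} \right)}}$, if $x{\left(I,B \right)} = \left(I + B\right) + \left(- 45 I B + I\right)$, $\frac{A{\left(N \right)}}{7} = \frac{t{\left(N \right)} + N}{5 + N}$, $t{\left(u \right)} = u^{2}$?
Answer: $\frac{\sqrt{19801873}}{13} \approx 342.3$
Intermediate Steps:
$A{\left(N \right)} = \frac{7 \left(N + N^{2}\right)}{5 + N}$ ($A{\left(N \right)} = 7 \frac{N^{2} + N}{5 + N} = 7 \frac{N + N^{2}}{5 + N} = \frac{7 \left(N + N^{2}\right)}{5 + N}$)
$x{\left(I,B \right)} = B + 2 I - 45 B I$ ($x{\left(I,B \right)} = \left(B + I\right) - \left(- I + 45 B I\right) = B + 2 I - 45 B I$)
$\sqrt{-4851 + x{\left(-70,A{\left(8 \right)} \right)}} = \sqrt{-4851 + \left(7 \cdot 8 \frac{1}{5 + 8} \left(1 + 8\right) + 2 \left(-70\right) - 45 \cdot 7 \cdot 8 \frac{1}{5 + 8} \left(1 + 8\right) \left(-70\right)\right)} = \sqrt{-4851 - \left(140 - 56 \cdot \frac{1}{13} \cdot 9 + 45 \cdot 7 \cdot 8 \cdot \frac{1}{13} \cdot 9 \left(-70\right)\right)} = \sqrt{-4851 - \left(140 - \frac{56}{13} \cdot 9 + 45 \cdot 7 \cdot 8 \cdot \frac{1}{13} \cdot 9 \left(-70\right)\right)} = \sqrt{-4851 - \left(\frac{1316}{13} - \frac{1587600}{13}\right)} = \sqrt{-4851 + \left(\frac{504}{13} - 140 + \frac{1587600}{13}\right)} = \sqrt{-4851 + \frac{1586284}{13}} = \sqrt{\frac{1523221}{13}} = \frac{\sqrt{19801873}}{13}$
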